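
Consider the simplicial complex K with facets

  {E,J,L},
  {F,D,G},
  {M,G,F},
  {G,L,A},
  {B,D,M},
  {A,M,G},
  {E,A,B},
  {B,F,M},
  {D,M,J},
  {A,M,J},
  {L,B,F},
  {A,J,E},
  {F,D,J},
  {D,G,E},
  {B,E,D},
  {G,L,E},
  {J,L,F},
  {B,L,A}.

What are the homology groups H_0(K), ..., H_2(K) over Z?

H_0 = Z,  H_1 = Z ⊕ Z_2,  H_2 = 0.

Order the vertices as A < B < D < E < F < G < J < L < M. Listing each simplex with vertices in this order, K has dimension 2 with simplices:

  0-simplices (9): A, B, D, E, F, G, J, L, M
  1-simplices (27): AB, AE, AG, AJ, AL, AM, BD, BE, BF, BL, BM, DE, DF, DG, DJ, DM, EG, EJ, EL, FG, FJ, FL, FM, GL, GM, JL, JM
  2-simplices (18): ABE, ABL, AEJ, AGL, AGM, AJM, BDE, BDM, BFL, BFM, DEG, DFG, DFJ, DJM, EGL, EJL, FGM, FJL

Hence C_0 ≅ Z^9, C_1 ≅ Z^27, C_2 ≅ Z^18.

Boundary ∂_1: C_1 → C_0 sends each edge [p,q] (with p < q) to q − p. For instance
  ∂AM = M − A.
This gives a 9×27 integer matrix of rank 8; reducing to Smith normal form yields diagonal entries (1,1,1,1,1,1,1,1).

∂_2: C_2 → C_1 acts by ∂[p,q,r] = [q,r] − [p,r] + [p,q]. For instance
  ∂AGM = GM − AM + AG,
  ∂EGL = GL − EL + EG.
As a 27×18 matrix over Z this has rank 18, with invariant factors (1,1,1,1,1,1,1,1,1,1,1,1,1,1,1,1,1,2).

From H_k ≅ ker(∂_k) / im(∂_{k+1}) we obtain:

  H_0: rank C_0 − rank ∂_1 = 9 − 8 = 1, and the invariant factors of ∂_1 are all 1, so H_0 ≅ Z.
  H_1: rank ker ∂_1 − rank ∂_2 = (27 − 8) − 18 = 1, and ∂_2 has invariant factor 2 > 1, so H_1 ≅ Z ⊕ Z_2.
  H_2: rank ker ∂_2 − rank ∂_3 = (18 − 18) − 0 = 0, and there is no ∂_3, so H_2 ≅ 0.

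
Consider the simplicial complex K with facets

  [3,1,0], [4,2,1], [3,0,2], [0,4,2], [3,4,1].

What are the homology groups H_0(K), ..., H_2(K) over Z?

Take the total order 0 < 1 < 2 < 3 < 4 on the vertex set. Then K (dimension 2) consists of the simplices:

  0-simplices (5): [0], [1], [2], [3], [4]
  1-simplices (10): [0,1], [0,2], [0,3], [0,4], [1,2], [1,3], [1,4], [2,3], [2,4], [3,4]
  2-simplices (5): [0,1,3], [0,2,3], [0,2,4], [1,2,4], [1,3,4]

Hence C_0 ≅ Z^5, C_1 ≅ Z^10, C_2 ≅ Z^5.

Boundary ∂_1: C_1 → C_0 is given by ∂[p,q] = [q] − [p]. For instance
  ∂[2,4] = [4] − [2].
The 5×10 boundary matrix has rank 4 and Smith normal form diag(1,1,1,1).

Boundary ∂_2: C_2 → C_1 maps a triangle to the signed sum of its edges. For instance
  ∂[0,2,4] = [2,4] − [0,4] + [0,2],
  ∂[1,3,4] = [3,4] − [1,4] + [1,3].
The 10×5 boundary matrix has rank 5 and Smith normal form diag(1,1,1,1,1).

Reading off H_k = ker ∂_k / im ∂_{k+1}:

  H_0: rank C_0 − rank ∂_1 = 5 − 4 = 1, and the invariant factors of ∂_1 are all 1, so H_0 = Z.
  H_1: rank ker ∂_1 − rank ∂_2 = (10 − 4) − 5 = 1, and the invariant factors of ∂_2 are all 1, so H_1 = Z.
  H_2: rank ker ∂_2 − rank ∂_3 = (5 − 5) − 0 = 0, and there is no ∂_3, so H_2 = 0.

H_0 ≅ Z,  H_1 ≅ Z,  H_2 = 0.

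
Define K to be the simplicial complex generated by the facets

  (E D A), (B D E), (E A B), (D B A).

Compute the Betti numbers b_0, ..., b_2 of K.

b_0 = 1, b_1 = 0, b_2 = 1.

Order the vertices as A < B < D < E. Listing each simplex with vertices in this order, K has dimension 2 with simplices:

  0-simplices (4): A, B, D, E
  1-simplices (6): AB, AD, AE, BD, BE, DE
  2-simplices (4): ABD, ABE, ADE, BDE

giving chain groups C_0 ≅ Z^4, C_1 ≅ Z^6, C_2 ≅ Z^4.

Boundary ∂_1: C_1 → C_0 maps an edge to its endpoints' difference, ∂[p,q] = q − p.
The 4×6 boundary matrix has rank 3 and Smith normal form diag(1,1,1).

The boundary map ∂_2: C_2 → C_1 acts by ∂[p,q,r] = [q,r] − [p,r] + [p,q]. For instance
  ∂BDE = DE − BE + BD,
  ∂ADE = DE − AE + AD.
This gives a 6×4 integer matrix of rank 3; reducing to Smith normal form yields diagonal entries (1,1,1).

Reading off H_k = ker ∂_k / im ∂_{k+1}:

  H_0: rank C_0 − rank ∂_1 = 4 − 3 = 1, and the invariant factors of ∂_1 are all 1, so H_0 = Z.
  H_1: rank ker ∂_1 − rank ∂_2 = (6 − 3) − 3 = 0, and the invariant factors of ∂_2 are all 1, so H_1 = 0.
  H_2: rank ker ∂_2 − rank ∂_3 = (4 − 3) − 0 = 1, and there is no ∂_3, so H_2 = Z.

(K is a triangulation of the 2-sphere S^2.)

Hence the Betti numbers are b_0 = 1, b_1 = 0, b_2 = 1.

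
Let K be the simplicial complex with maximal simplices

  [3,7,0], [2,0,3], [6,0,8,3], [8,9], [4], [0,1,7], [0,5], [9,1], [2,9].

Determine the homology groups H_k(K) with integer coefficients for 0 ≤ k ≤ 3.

H_0 = Z^2,  H_1 = Z^2,  H_2 = 0,  H_3 = 0.

Order the vertices as 0 < 1 < 2 < 3 < 4 < 5 < 6 < 7 < 8 < 9. Listing each simplex with vertices in this order, K has dimension 3 with simplices:

  0-simplices (10): [0], [1], [2], [3], [4], [5], [6], [7], [8], [9]
  1-simplices (16): [0,1], [0,2], [0,3], [0,5], [0,6], [0,7], [0,8], [1,7], [1,9], [2,3], [2,9], [3,6], [3,7], [3,8], [6,8], [8,9]
  2-simplices (7): [0,1,7], [0,2,3], [0,3,6], [0,3,7], [0,3,8], [0,6,8], [3,6,8]
  3-simplices (1): [0,3,6,8]

so the chain groups are C_0 ≅ Z^10, C_1 ≅ Z^16, C_2 ≅ Z^7, C_3 ≅ Z^1.

Boundary ∂_1: C_1 → C_0 is given by ∂[p,q] = [q] − [p].
As a 10×16 matrix over Z this has rank 8, with invariant factors (1,1,1,1,1,1,1,1).

The boundary map ∂_2: C_2 → C_1 acts by ∂[p,q,r] = [q,r] − [p,r] + [p,q]. For instance
  ∂[0,2,3] = [2,3] − [0,3] + [0,2],
  ∂[0,6,8] = [6,8] − [0,8] + [0,6].
The resulting 16×7 matrix has rank 6, and its Smith normal form has invariant factors (1,1,1,1,1,1).

Boundary ∂_3: C_3 → C_2 sends each 3-simplex σ to the alternating sum Σ_i (−1)^i (σ with its i-th vertex removed). For instance
  ∂[0,3,6,8] = [3,6,8] − [0,6,8] + [0,3,8] − [0,3,6].
As a 7×1 matrix over Z this has rank 1, with invariant factors (1).

Computing H_k = (kernel of ∂_k) / (image of ∂_{k+1}):

  H_0: rank C_0 − rank ∂_1 = 10 − 8 = 2, and the invariant factors of ∂_1 are all 1, so H_0 = Z^2.
  H_1: rank ker ∂_1 − rank ∂_2 = (16 − 8) − 6 = 2, and the invariant factors of ∂_2 are all 1, so H_1 = Z^2.
  H_2: rank ker ∂_2 − rank ∂_3 = (7 − 6) − 1 = 0, and the invariant factors of ∂_3 are all 1, so H_2 = 0.
  H_3: rank ker ∂_3 − rank ∂_4 = (1 − 1) − 0 = 0, and there is no ∂_4, so H_3 = 0.

As a check, the Euler characteristic is 10 − 16 + 7 − 1 = 0, which agrees with 2 − 2 + 0 − 0 = 0.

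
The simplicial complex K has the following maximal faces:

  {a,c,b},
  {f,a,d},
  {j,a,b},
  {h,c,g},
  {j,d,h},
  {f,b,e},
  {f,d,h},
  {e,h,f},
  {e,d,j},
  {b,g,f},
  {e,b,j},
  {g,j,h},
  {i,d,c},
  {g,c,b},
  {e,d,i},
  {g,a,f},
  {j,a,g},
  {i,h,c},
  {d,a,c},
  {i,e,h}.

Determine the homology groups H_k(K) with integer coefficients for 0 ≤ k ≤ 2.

Fix the vertex order a < b < c < d < e < f < g < h < i < j and write every simplex with vertices in increasing order. Then dim K = 2 and the simplices of K are:

  0-simplices (10): a, b, c, d, e, f, g, h, i, j
  1-simplices (30): ab, ac, ad, af, ag, aj, bc, be, bf, bg, bj, cd, cg, ch, ci, de, df, dh, di, dj, ef, eh, ei, ej, fg, fh, gh, gj, hi, hj
  2-simplices (20): abc, abj, acd, adf, afg, agj, bcg, bef, bej, bfg, cdi, cgh, chi, dei, dej, dfh, dhj, efh, ehi, ghj

so the chain groups are C_0 ≅ Z^10, C_1 ≅ Z^30, C_2 ≅ Z^20.

The boundary map ∂_1: C_1 → C_0 sends each edge [p,q] (with p < q) to q − p.
As a 10×30 matrix over Z this has rank 9, with invariant factors (1,1,1,1,1,1,1,1,1).

∂_2: C_2 → C_1 acts by ∂[p,q,r] = [q,r] − [p,r] + [p,q]. For instance
  ∂chi = hi − ci + ch,
  ∂dei = ei − di + de.
This gives a 30×20 integer matrix of rank 20; reducing to Smith normal form yields diagonal entries (1,1,1,1,1,1,1,1,1,1,1,1,1,1,1,1,1,1,1,2).

Computing H_k = (kernel of ∂_k) / (image of ∂_{k+1}):

  H_0: rank C_0 − rank ∂_1 = 10 − 9 = 1, and the invariant factors of ∂_1 are all 1, so H_0 ≅ Z.
  H_1: rank ker ∂_1 − rank ∂_2 = (30 − 9) − 20 = 1, and ∂_2 has invariant factor 2 > 1, so H_1 ≅ Z ⊕ Z/2.
  H_2: rank ker ∂_2 − rank ∂_3 = (20 − 20) − 0 = 0, and there is no ∂_3, so H_2 ≅ 0.

H_0 ≅ Z,  H_1 ≅ Z ⊕ Z/2,  H_2 = 0.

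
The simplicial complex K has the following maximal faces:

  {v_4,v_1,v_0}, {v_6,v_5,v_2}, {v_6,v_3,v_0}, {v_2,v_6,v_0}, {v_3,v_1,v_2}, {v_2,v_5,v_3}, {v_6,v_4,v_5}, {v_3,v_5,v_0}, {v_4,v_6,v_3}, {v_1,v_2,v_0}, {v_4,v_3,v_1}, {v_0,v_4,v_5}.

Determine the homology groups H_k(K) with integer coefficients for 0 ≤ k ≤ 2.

Order the vertices as v_0 < v_1 < v_2 < v_3 < v_4 < v_5 < v_6. Listing each simplex with vertices in this order, K has dimension 2 with simplices:

  0-simplices (7): [v_0], [v_1], [v_2], [v_3], [v_4], [v_5], [v_6]
  1-simplices (18): (18 of them)
  2-simplices (12): (12 of them)

giving chain groups C_0 ≅ Z^7, C_1 ≅ Z^18, C_2 ≅ Z^12.

The boundary map ∂_1: C_1 → C_0 is given by ∂[p,q] = [q] − [p]. For instance
  ∂[v_2,v_5] = [v_5] − [v_2].
The resulting 7×18 matrix has rank 6, and its Smith normal form has invariant factors (1,1,1,1,1,1).

The boundary map ∂_2: C_2 → C_1 acts by ∂[p,q,r] = [q,r] − [p,r] + [p,q]. For instance
  ∂[v_2,v_3,v_5] = [v_3,v_5] − [v_2,v_5] + [v_2,v_3],
  ∂[v_4,v_5,v_6] = [v_5,v_6] − [v_4,v_6] + [v_4,v_5].
The 18×12 boundary matrix has rank 12 and Smith normal form diag(1,1,1,1,1,1,1,1,1,1,1,2).

Reading off H_k = ker ∂_k / im ∂_{k+1}:

  H_0: rank C_0 − rank ∂_1 = 7 − 6 = 1, and the invariant factors of ∂_1 are all 1, so H_0 = Z.
  H_1: rank ker ∂_1 − rank ∂_2 = (18 − 6) − 12 = 0, and ∂_2 has invariant factor 2 > 1, so H_1 = Z/2.
  H_2: rank ker ∂_2 − rank ∂_3 = (12 − 12) − 0 = 0, and there is no ∂_3, so H_2 = 0.

As a check, the Euler characteristic is 7 − 18 + 12 = 1, which agrees with 1 − 0 + 0 = 1.

H_0 = Z,  H_1 = Z/2,  H_2 = 0.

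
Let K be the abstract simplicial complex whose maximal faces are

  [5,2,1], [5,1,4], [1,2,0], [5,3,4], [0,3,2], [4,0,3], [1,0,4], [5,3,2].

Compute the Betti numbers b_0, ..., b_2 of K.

b_0 = 1, b_1 = 0, b_2 = 1.

We work with the vertex ordering 0 < 1 < 2 < 3 < 4 < 5. The simplices of K, each written with vertices in increasing order, are:

  0-simplices (6): [0], [1], [2], [3], [4], [5]
  1-simplices (12): [0,1], [0,2], [0,3], [0,4], [1,2], [1,4], [1,5], [2,3], [2,5], [3,4], [3,5], [4,5]
  2-simplices (8): [0,1,2], [0,1,4], [0,2,3], [0,3,4], [1,2,5], [1,4,5], [2,3,5], [3,4,5]

giving chain groups C_0 ≅ Z^6, C_1 ≅ Z^12, C_2 ≅ Z^8.

Boundary ∂_1: C_1 → C_0 sends each edge [p,q] (with p < q) to q − p.
As a 6×12 matrix over Z this has rank 5, with invariant factors (1,1,1,1,1).

∂_2: C_2 → C_1 maps a triangle to the signed sum of its edges. For instance
  ∂[0,1,4] = [1,4] − [0,4] + [0,1],
  ∂[0,3,4] = [3,4] − [0,4] + [0,3].
The 12×8 boundary matrix has rank 7 and Smith normal form diag(1,1,1,1,1,1,1).

Computing H_k = (kernel of ∂_k) / (image of ∂_{k+1}):

  H_0: rank C_0 − rank ∂_1 = 6 − 5 = 1, and the invariant factors of ∂_1 are all 1, so H_0 = Z.
  H_1: rank ker ∂_1 − rank ∂_2 = (12 − 5) − 7 = 0, and the invariant factors of ∂_2 are all 1, so H_1 = 0.
  H_2: rank ker ∂_2 − rank ∂_3 = (8 − 7) − 0 = 1, and there is no ∂_3, so H_2 = Z.

(K is a triangulation of the 2-sphere S^2.)

Hence the Betti numbers are b_0 = 1, b_1 = 0, b_2 = 1.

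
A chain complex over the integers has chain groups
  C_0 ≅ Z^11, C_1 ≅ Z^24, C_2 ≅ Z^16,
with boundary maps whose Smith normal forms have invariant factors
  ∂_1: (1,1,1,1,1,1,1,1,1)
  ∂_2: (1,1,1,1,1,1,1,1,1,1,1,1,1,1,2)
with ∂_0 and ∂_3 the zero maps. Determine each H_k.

H_0: b_0 = 11 − 0 − 9 = 2; torsion from ∂_1 factors > 1: none. So H_0 = Z^2.
H_1: b_1 = 24 − 9 − 15 = 0; torsion from ∂_2 factors > 1: [2]. So H_1 = Z/2Z.
H_2: b_2 = 16 − 15 − 0 = 1; torsion from ∂_3 factors > 1: none. So H_2 = Z.

H_0 = Z^2,  H_1 = Z/2Z,  H_2 = Z.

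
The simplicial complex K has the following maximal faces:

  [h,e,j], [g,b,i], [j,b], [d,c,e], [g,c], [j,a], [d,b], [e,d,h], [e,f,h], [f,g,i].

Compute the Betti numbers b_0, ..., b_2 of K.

Fix the vertex order a < b < c < d < e < f < g < h < i < j and write every simplex with vertices in increasing order. Then dim K = 2 and the simplices of K are:

  0-simplices (10): a, b, c, d, e, f, g, h, i, j
  1-simplices (18): aj, bd, bg, bi, bj, cd, ce, cg, de, dh, ef, eh, ej, fg, fh, fi, gi, hj
  2-simplices (6): bgi, cde, deh, efh, ehj, fgi

Hence C_0 ≅ Z^10, C_1 ≅ Z^18, C_2 ≅ Z^6.

Boundary ∂_1: C_1 → C_0 maps an edge to its endpoints' difference, ∂[p,q] = q − p. For instance
  ∂bd = d − b.
The 10×18 boundary matrix has rank 9 and Smith normal form diag(1,1,1,1,1,1,1,1,1).

Boundary ∂_2: C_2 → C_1 maps a triangle to the signed sum of its edges. For instance
  ∂ehj = hj − ej + eh,
  ∂cde = de − ce + cd.
The 18×6 boundary matrix has rank 6 and Smith normal form diag(1,1,1,1,1,1).

Now H_k = ker ∂_k / im ∂_{k+1}, so:

  H_0: rank C_0 − rank ∂_1 = 10 − 9 = 1, and the invariant factors of ∂_1 are all 1, so H_0 ≅ Z.
  H_1: rank ker ∂_1 − rank ∂_2 = (18 − 9) − 6 = 3, and the invariant factors of ∂_2 are all 1, so H_1 ≅ Z^3.
  H_2: rank ker ∂_2 − rank ∂_3 = (6 − 6) − 0 = 0, and there is no ∂_3, so H_2 ≅ 0.

Hence the Betti numbers are b_0 = 1, b_1 = 3, b_2 = 0.

b_0 = 1, b_1 = 3, b_2 = 0.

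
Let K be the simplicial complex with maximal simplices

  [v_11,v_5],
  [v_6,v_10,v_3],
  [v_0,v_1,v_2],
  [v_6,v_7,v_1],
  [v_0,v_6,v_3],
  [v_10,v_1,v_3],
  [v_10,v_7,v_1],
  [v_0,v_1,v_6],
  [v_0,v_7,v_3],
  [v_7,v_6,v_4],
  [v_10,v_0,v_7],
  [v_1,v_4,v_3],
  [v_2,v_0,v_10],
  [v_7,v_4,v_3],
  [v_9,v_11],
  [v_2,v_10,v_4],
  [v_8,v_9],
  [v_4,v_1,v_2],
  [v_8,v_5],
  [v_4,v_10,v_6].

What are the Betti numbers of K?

b_0 = 2, b_1 = 3, b_2 = 1.

K has 12 vertices, 28 edges, 16 triangles.
rank ∂_0 = 0, rank ∂_1 = 10 ⇒ b_0 = 12 − 0 − 10 = 2; all invariant factors of ∂_1 are 1 so no torsion. So H_0 = Z^2.
rank ∂_1 = 10, rank ∂_2 = 15 ⇒ b_1 = 28 − 10 − 15 = 3; all invariant factors of ∂_2 are 1 so no torsion. So H_1 = Z^3.
rank ∂_2 = 15, rank ∂_3 = 0 ⇒ b_2 = 16 − 15 − 0 = 1. So H_2 = Z.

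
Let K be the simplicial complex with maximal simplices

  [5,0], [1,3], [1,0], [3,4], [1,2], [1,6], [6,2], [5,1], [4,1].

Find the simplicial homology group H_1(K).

Take the total order 0 < 1 < 2 < 3 < 4 < 5 < 6 on the vertex set. Then K (dimension 1) consists of the simplices:

  0-simplices (7): [0], [1], [2], [3], [4], [5], [6]
  1-simplices (9): [0,1], [0,5], [1,2], [1,3], [1,4], [1,5], [1,6], [2,6], [3,4]

giving chain groups C_0 ≅ Z^7, C_1 ≅ Z^9.

Boundary ∂_1: C_1 → C_0 sends each edge [p,q] (with p < q) to q − p. For instance
  ∂[0,1] = [1] − [0].
The 7×9 boundary matrix has rank 6 and Smith normal form diag(1,1,1,1,1,1).

From H_k ≅ ker(∂_k) / im(∂_{k+1}) we obtain:

  H_1: rank ker ∂_1 − rank ∂_2 = (9 − 6) − 0 = 3, and there is no ∂_2, so H_1 = Z^3.

H_1 = Z^3.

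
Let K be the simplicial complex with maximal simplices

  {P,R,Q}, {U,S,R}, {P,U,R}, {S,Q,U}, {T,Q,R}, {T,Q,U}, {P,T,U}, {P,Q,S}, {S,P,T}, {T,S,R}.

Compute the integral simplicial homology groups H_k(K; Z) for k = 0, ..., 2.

We work with the vertex ordering P < Q < R < S < T < U. The simplices of K, each written with vertices in increasing order, are:

  0-simplices (6): P, Q, R, S, T, U
  1-simplices (15): PQ, PR, PS, PT, PU, QR, QS, QT, QU, RS, RT, RU, ST, SU, TU
  2-simplices (10): PQR, PQS, PRU, PST, PTU, QRT, QSU, QTU, RST, RSU

giving chain groups C_0 ≅ Z^6, C_1 ≅ Z^15, C_2 ≅ Z^10.

Boundary ∂_1: C_1 → C_0 maps an edge to its endpoints' difference, ∂[p,q] = q − p.
The 6×15 boundary matrix has rank 5 and Smith normal form diag(1,1,1,1,1).

The boundary map ∂_2: C_2 → C_1 maps a triangle to the signed sum of its edges. For instance
  ∂QSU = SU − QU + QS,
  ∂PQR = QR − PR + PQ.
As a 15×10 matrix over Z this has rank 10, with invariant factors (1,1,1,1,1,1,1,1,1,2).

Reading off H_k = ker ∂_k / im ∂_{k+1}:

  H_0: rank C_0 − rank ∂_1 = 6 − 5 = 1, and the invariant factors of ∂_1 are all 1, so H_0 = Z.
  H_1: rank ker ∂_1 − rank ∂_2 = (15 − 5) − 10 = 0, and ∂_2 has invariant factor 2 > 1, so H_1 = Z/2.
  H_2: rank ker ∂_2 − rank ∂_3 = (10 − 10) − 0 = 0, and there is no ∂_3, so H_2 = 0.

As a check, the Euler characteristic is 6 − 15 + 10 = 1, which agrees with 1 − 0 + 0 = 1.

H_0 ≅ Z,  H_1 ≅ Z/2,  H_2 = 0.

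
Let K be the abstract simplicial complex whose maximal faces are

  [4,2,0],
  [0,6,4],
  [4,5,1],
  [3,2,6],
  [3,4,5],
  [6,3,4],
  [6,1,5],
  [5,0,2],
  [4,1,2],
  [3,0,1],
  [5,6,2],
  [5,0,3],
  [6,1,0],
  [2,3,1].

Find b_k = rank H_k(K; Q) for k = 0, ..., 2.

b_0 = 1, b_1 = 2, b_2 = 1.

Fix the vertex order 0 < 1 < 2 < 3 < 4 < 5 < 6 and write every simplex with vertices in increasing order. Then dim K = 2 and the simplices of K are:

  0-simplices (7): [0], [1], [2], [3], [4], [5], [6]
  1-simplices (21): [0,1], [0,2], [0,3], [0,4], [0,5], [0,6], [1,2], [1,3], [1,4], [1,5], [1,6], [2,3], [2,4], [2,5], [2,6], [3,4], [3,5], [3,6], [4,5], [4,6], [5,6]
  2-simplices (14): [0,1,3], [0,1,6], [0,2,4], [0,2,5], [0,3,5], [0,4,6], [1,2,3], [1,2,4], [1,4,5], [1,5,6], [2,3,6], [2,5,6], [3,4,5], [3,4,6]

giving chain groups C_0 ≅ Z^7, C_1 ≅ Z^21, C_2 ≅ Z^14.

The boundary map ∂_1: C_1 → C_0 is given by ∂[p,q] = [q] − [p]. For instance
  ∂[1,3] = [3] − [1].
This gives a 7×21 integer matrix of rank 6; reducing to Smith normal form yields diagonal entries (1,1,1,1,1,1).

∂_2: C_2 → C_1 sends each 2-simplex [p,q,r] to [q,r] − [p,r] + [p,q]. For instance
  ∂[0,1,3] = [1,3] − [0,3] + [0,1],
  ∂[1,4,5] = [4,5] − [1,5] + [1,4].
As a 21×14 matrix over Z this has rank 13, with invariant factors (1,1,1,1,1,1,1,1,1,1,1,1,1).

Computing H_k = (kernel of ∂_k) / (image of ∂_{k+1}):

  H_0: rank C_0 − rank ∂_1 = 7 − 6 = 1, and the invariant factors of ∂_1 are all 1, so H_0 ≅ Z.
  H_1: rank ker ∂_1 − rank ∂_2 = (21 − 6) − 13 = 2, and the invariant factors of ∂_2 are all 1, so H_1 ≅ Z^2.
  H_2: rank ker ∂_2 − rank ∂_3 = (14 − 13) − 0 = 1, and there is no ∂_3, so H_2 ≅ Z.

Hence the Betti numbers are b_0 = 1, b_1 = 2, b_2 = 1.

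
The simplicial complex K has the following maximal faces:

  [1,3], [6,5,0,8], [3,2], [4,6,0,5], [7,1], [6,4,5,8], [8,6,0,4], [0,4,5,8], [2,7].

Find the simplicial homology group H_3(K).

K has 9 vertices, 14 edges, 10 triangles, 5 3-simplices.
rank ∂_3 = 4, rank ∂_4 = 0 ⇒ b_3 = 5 − 4 − 0 = 1. So H_3 = Z.

H_3 = Z.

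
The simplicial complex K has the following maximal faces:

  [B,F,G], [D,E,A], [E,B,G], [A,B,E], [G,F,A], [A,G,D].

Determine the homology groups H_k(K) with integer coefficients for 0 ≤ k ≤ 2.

H_0 ≅ Z,  H_1 ≅ Z,  H_2 = 0.

Take the total order A < B < D < E < F < G on the vertex set. Then K (dimension 2) consists of the simplices:

  0-simplices (6): A, B, D, E, F, G
  1-simplices (12): AB, AD, AE, AF, AG, BE, BF, BG, DE, DG, EG, FG
  2-simplices (6): ABE, ADE, ADG, AFG, BEG, BFG

so the chain groups are C_0 ≅ Z^6, C_1 ≅ Z^12, C_2 ≅ Z^6.

The boundary map ∂_1: C_1 → C_0 maps an edge to its endpoints' difference, ∂[p,q] = q − p. For instance
  ∂FG = G − F.
This gives a 6×12 integer matrix of rank 5; reducing to Smith normal form yields diagonal entries (1,1,1,1,1).

The boundary map ∂_2: C_2 → C_1 sends each 2-simplex [p,q,r] to [q,r] − [p,r] + [p,q]. For instance
  ∂ADE = DE − AE + AD,
  ∂BFG = FG − BG + BF.
The 12×6 boundary matrix has rank 6 and Smith normal form diag(1,1,1,1,1,1).

Reading off H_k = ker ∂_k / im ∂_{k+1}:

  H_0: rank C_0 − rank ∂_1 = 6 − 5 = 1, and the invariant factors of ∂_1 are all 1, so H_0 ≅ Z.
  H_1: rank ker ∂_1 − rank ∂_2 = (12 − 5) − 6 = 1, and the invariant factors of ∂_2 are all 1, so H_1 ≅ Z.
  H_2: rank ker ∂_2 − rank ∂_3 = (6 − 6) − 0 = 0, and there is no ∂_3, so H_2 ≅ 0.

(K is a triangulation of the cylinder S^1 x I.)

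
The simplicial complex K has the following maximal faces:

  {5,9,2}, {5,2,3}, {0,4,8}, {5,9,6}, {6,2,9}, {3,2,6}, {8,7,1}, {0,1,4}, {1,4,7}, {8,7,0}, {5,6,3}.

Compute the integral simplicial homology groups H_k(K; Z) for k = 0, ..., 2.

H_0 = Z^2,  H_1 = Z,  H_2 = Z.

K has 10 vertices, 19 edges, 11 triangles.
rank ∂_0 = 0, rank ∂_1 = 8 ⇒ b_0 = 10 − 0 − 8 = 2; all invariant factors of ∂_1 are 1 so no torsion. So H_0 = Z^2.
rank ∂_1 = 8, rank ∂_2 = 10 ⇒ b_1 = 19 − 8 − 10 = 1; all invariant factors of ∂_2 are 1 so no torsion. So H_1 = Z.
rank ∂_2 = 10, rank ∂_3 = 0 ⇒ b_2 = 11 − 10 − 0 = 1. So H_2 = Z.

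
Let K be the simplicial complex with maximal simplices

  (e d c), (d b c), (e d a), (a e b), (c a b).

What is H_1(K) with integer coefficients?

K has 5 vertices, 10 edges, 5 triangles.
rank ∂_1 = 4, rank ∂_2 = 5 ⇒ b_1 = 10 − 4 − 5 = 1; all invariant factors of ∂_2 are 1 so no torsion. So H_1 ≅ Z.

H_1 ≅ Z.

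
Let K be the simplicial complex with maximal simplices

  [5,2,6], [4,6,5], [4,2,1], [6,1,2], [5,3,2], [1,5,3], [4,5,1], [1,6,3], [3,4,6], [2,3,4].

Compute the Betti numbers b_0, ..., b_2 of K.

We work with the vertex ordering 1 < 2 < 3 < 4 < 5 < 6. The simplices of K, each written with vertices in increasing order, are:

  0-simplices (6): [1], [2], [3], [4], [5], [6]
  1-simplices (15): [1,2], [1,3], [1,4], [1,5], [1,6], [2,3], [2,4], [2,5], [2,6], [3,4], [3,5], [3,6], [4,5], [4,6], [5,6]
  2-simplices (10): [1,2,4], [1,2,6], [1,3,5], [1,3,6], [1,4,5], [2,3,4], [2,3,5], [2,5,6], [3,4,6], [4,5,6]

giving chain groups C_0 ≅ Z^6, C_1 ≅ Z^15, C_2 ≅ Z^10.

Boundary ∂_1: C_1 → C_0 sends each edge [p,q] (with p < q) to q − p. For instance
  ∂[3,6] = [6] − [3].
As a 6×15 matrix over Z this has rank 5, with invariant factors (1,1,1,1,1).

The boundary map ∂_2: C_2 → C_1 sends each 2-simplex [p,q,r] to [q,r] − [p,r] + [p,q]. For instance
  ∂[2,3,4] = [3,4] − [2,4] + [2,3],
  ∂[1,3,5] = [3,5] − [1,5] + [1,3].
The resulting 15×10 matrix has rank 10, and its Smith normal form has invariant factors (1,1,1,1,1,1,1,1,1,2).

Computing H_k = (kernel of ∂_k) / (image of ∂_{k+1}):

  H_0: rank C_0 − rank ∂_1 = 6 − 5 = 1, and the invariant factors of ∂_1 are all 1, so H_0 = Z.
  H_1: rank ker ∂_1 − rank ∂_2 = (15 − 5) − 10 = 0, and ∂_2 has invariant factor 2 > 1, so H_1 = Z/2.
  H_2: rank ker ∂_2 − rank ∂_3 = (10 − 10) − 0 = 0, and there is no ∂_3, so H_2 = 0.

As a check, the Euler characteristic is 6 − 15 + 10 = 1, which agrees with 1 − 0 + 0 = 1.

Hence the Betti numbers are b_0 = 1, b_1 = 0, b_2 = 0.

b_0 = 1, b_1 = 0, b_2 = 0.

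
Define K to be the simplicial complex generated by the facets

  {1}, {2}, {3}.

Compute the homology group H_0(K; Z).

H_0 = Z^3.

Take the total order 1 < 2 < 3 on the vertex set. Then K (dimension 0) consists of the simplices:

  0-simplices (3): [1], [2], [3]

giving chain groups C_0 ≅ Z^3.

Reading off H_k = ker ∂_k / im ∂_{k+1}:

  H_0: rank C_0 − rank ∂_1 = 3 − 0 = 3, and there is no ∂_1, so H_0 ≅ Z^3.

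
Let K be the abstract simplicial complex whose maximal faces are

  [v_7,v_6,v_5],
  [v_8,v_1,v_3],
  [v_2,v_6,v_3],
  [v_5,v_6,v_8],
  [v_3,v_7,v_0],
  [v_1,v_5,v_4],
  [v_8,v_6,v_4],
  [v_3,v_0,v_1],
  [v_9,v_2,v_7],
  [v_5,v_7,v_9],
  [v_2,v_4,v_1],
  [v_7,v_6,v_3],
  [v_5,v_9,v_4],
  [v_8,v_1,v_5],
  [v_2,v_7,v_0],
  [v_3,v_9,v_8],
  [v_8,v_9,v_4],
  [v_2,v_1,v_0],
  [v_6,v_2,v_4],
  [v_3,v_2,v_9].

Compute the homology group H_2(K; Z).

H_2 ≅ 0.

Take the total order v_0 < v_1 < v_2 < v_3 < v_4 < v_5 < v_6 < v_7 < v_8 < v_9 on the vertex set. Then K (dimension 2) consists of the simplices:

  0-simplices (10): [v_0], [v_1], [v_2], [v_3], [v_4], [v_5], [v_6], [v_7], [v_8], [v_9]
  1-simplices (30): (30 of them)
  2-simplices (20): (20 of them)

giving chain groups C_0 ≅ Z^10, C_1 ≅ Z^30, C_2 ≅ Z^20.

Boundary ∂_1: C_1 → C_0 maps an edge to its endpoints' difference, ∂[p,q] = q − p.
The 10×30 boundary matrix has rank 9 and Smith normal form diag(1,1,1,1,1,1,1,1,1).

∂_2: C_2 → C_1 sends each 2-simplex [p,q,r] to [q,r] − [p,r] + [p,q]. For instance
  ∂[v_3,v_6,v_7] = [v_6,v_7] − [v_3,v_7] + [v_3,v_6],
  ∂[v_1,v_2,v_4] = [v_2,v_4] − [v_1,v_4] + [v_1,v_2].
As a 30×20 matrix over Z this has rank 20, with invariant factors (1,1,1,1,1,1,1,1,1,1,1,1,1,1,1,1,1,1,1,2).

Reading off H_k = ker ∂_k / im ∂_{k+1}:

  H_2: rank ker ∂_2 − rank ∂_3 = (20 − 20) − 0 = 0, and there is no ∂_3, so H_2 = 0.

(K is a triangulation of the Klein bottle.)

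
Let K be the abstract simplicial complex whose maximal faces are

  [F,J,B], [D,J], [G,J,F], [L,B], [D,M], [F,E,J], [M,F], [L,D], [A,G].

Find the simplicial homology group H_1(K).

H_1 ≅ Z^2.

Fix the vertex order A < B < D < E < F < G < J < L < M and write every simplex with vertices in increasing order. Then dim K = 2 and the simplices of K are:

  0-simplices (9): A, B, D, E, F, G, J, L, M
  1-simplices (13): AG, BF, BJ, BL, DJ, DL, DM, EF, EJ, FG, FJ, FM, GJ
  2-simplices (3): BFJ, EFJ, FGJ

Hence C_0 ≅ Z^9, C_1 ≅ Z^13, C_2 ≅ Z^3.

The boundary map ∂_1: C_1 → C_0 sends each edge [p,q] (with p < q) to q − p.
The resulting 9×13 matrix has rank 8, and its Smith normal form has invariant factors (1,1,1,1,1,1,1,1).

The boundary map ∂_2: C_2 → C_1 maps a triangle to the signed sum of its edges. For instance
  ∂EFJ = FJ − EJ + EF,
  ∂FGJ = GJ − FJ + FG.
As a 13×3 matrix over Z this has rank 3, with invariant factors (1,1,1).

From H_k ≅ ker(∂_k) / im(∂_{k+1}) we obtain:

  H_1: rank ker ∂_1 − rank ∂_2 = (13 − 8) − 3 = 2, and the invariant factors of ∂_2 are all 1, so H_1 ≅ Z^2.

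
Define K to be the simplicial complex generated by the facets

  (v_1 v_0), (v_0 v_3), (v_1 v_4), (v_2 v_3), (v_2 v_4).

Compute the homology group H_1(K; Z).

H_1 = Z.

We work with the vertex ordering v_0 < v_1 < v_2 < v_3 < v_4. The simplices of K, each written with vertices in increasing order, are:

  0-simplices (5): [v_0], [v_1], [v_2], [v_3], [v_4]
  1-simplices (5): [v_0,v_1], [v_0,v_3], [v_1,v_4], [v_2,v_3], [v_2,v_4]

Hence C_0 ≅ Z^5, C_1 ≅ Z^5.

Boundary ∂_1: C_1 → C_0 sends each edge [p,q] (with p < q) to q − p.
This gives a 5×5 integer matrix of rank 4; reducing to Smith normal form yields diagonal entries (1,1,1,1).

From H_k ≅ ker(∂_k) / im(∂_{k+1}) we obtain:

  H_1: rank ker ∂_1 − rank ∂_2 = (5 − 4) − 0 = 1, and there is no ∂_2, so H_1 ≅ Z.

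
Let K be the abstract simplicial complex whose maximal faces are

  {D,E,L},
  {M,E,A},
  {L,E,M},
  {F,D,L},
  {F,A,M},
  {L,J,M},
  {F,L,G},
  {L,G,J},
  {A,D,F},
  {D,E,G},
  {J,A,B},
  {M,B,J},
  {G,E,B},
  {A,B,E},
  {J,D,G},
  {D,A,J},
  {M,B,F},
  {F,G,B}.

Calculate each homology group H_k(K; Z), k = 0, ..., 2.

Take the total order A < B < D < E < F < G < J < L < M on the vertex set. Then K (dimension 2) consists of the simplices:

  0-simplices (9): A, B, D, E, F, G, J, L, M
  1-simplices (27): AB, AD, AE, AF, AJ, AM, BE, BF, BG, BJ, BM, DE, DF, DG, DJ, DL, EG, EL, EM, FG, FL, FM, GJ, GL, JL, JM, LM
  2-simplices (18): ABE, ABJ, ADF, ADJ, AEM, AFM, BEG, BFG, BFM, BJM, DEG, DEL, DFL, DGJ, ELM, FGL, GJL, JLM

giving chain groups C_0 ≅ Z^9, C_1 ≅ Z^27, C_2 ≅ Z^18.

∂_1: C_1 → C_0 sends each edge [p,q] (with p < q) to q − p. For instance
  ∂BE = E − B.
The 9×27 boundary matrix has rank 8 and Smith normal form diag(1,1,1,1,1,1,1,1).

∂_2: C_2 → C_1 maps a triangle to the signed sum of its edges. For instance
  ∂BFG = FG − BG + BF,
  ∂DFL = FL − DL + DF.
The resulting 27×18 matrix has rank 18, and its Smith normal form has invariant factors (1,1,1,1,1,1,1,1,1,1,1,1,1,1,1,1,1,2).

Reading off H_k = ker ∂_k / im ∂_{k+1}:

  H_0: rank C_0 − rank ∂_1 = 9 − 8 = 1, and the invariant factors of ∂_1 are all 1, so H_0 = Z.
  H_1: rank ker ∂_1 − rank ∂_2 = (27 − 8) − 18 = 1, and ∂_2 has invariant factor 2 > 1, so H_1 = Z ⊕ Z/2Z.
  H_2: rank ker ∂_2 − rank ∂_3 = (18 − 18) − 0 = 0, and there is no ∂_3, so H_2 = 0.

H_0 = Z,  H_1 = Z ⊕ Z/2Z,  H_2 = 0.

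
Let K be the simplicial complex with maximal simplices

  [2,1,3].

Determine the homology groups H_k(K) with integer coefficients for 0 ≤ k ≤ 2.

Take the total order 1 < 2 < 3 on the vertex set. Then K (dimension 2) consists of the simplices:

  0-simplices (3): [1], [2], [3]
  1-simplices (3): [1,2], [1,3], [2,3]
  2-simplices (1): [1,2,3]

so the chain groups are C_0 ≅ Z^3, C_1 ≅ Z^3, C_2 ≅ Z^1.

∂_1: C_1 → C_0 sends each edge [p,q] (with p < q) to q − p.
The 3×3 boundary matrix has rank 2 and Smith normal form diag(1,1).

∂_2: C_2 → C_1 maps a triangle to the signed sum of its edges. For instance
  ∂[1,2,3] = [2,3] − [1,3] + [1,2].
As a 3×1 matrix over Z this has rank 1, with invariant factors (1).

Now H_k = ker ∂_k / im ∂_{k+1}, so:

  H_0: rank C_0 − rank ∂_1 = 3 − 2 = 1, and the invariant factors of ∂_1 are all 1, so H_0 = Z.
  H_1: rank ker ∂_1 − rank ∂_2 = (3 − 2) − 1 = 0, and the invariant factors of ∂_2 are all 1, so H_1 = 0.
  H_2: rank ker ∂_2 − rank ∂_3 = (1 − 1) − 0 = 0, and there is no ∂_3, so H_2 = 0.

As a check, the Euler characteristic is 3 − 3 + 1 = 1, which agrees with 1 − 0 + 0 = 1.

H_0 ≅ Z,  H_1 = 0,  H_2 = 0.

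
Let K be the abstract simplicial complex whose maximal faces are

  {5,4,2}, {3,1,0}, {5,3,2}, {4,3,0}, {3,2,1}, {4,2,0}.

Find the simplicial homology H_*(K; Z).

Order the vertices as 0 < 1 < 2 < 3 < 4 < 5. Listing each simplex with vertices in this order, K has dimension 2 with simplices:

  0-simplices (6): [0], [1], [2], [3], [4], [5]
  1-simplices (12): [0,1], [0,2], [0,3], [0,4], [1,2], [1,3], [2,3], [2,4], [2,5], [3,4], [3,5], [4,5]
  2-simplices (6): [0,1,3], [0,2,4], [0,3,4], [1,2,3], [2,3,5], [2,4,5]

Hence C_0 ≅ Z^6, C_1 ≅ Z^12, C_2 ≅ Z^6.

∂_1: C_1 → C_0 maps an edge to its endpoints' difference, ∂[p,q] = q − p.
As a 6×12 matrix over Z this has rank 5, with invariant factors (1,1,1,1,1).

∂_2: C_2 → C_1 acts by ∂[p,q,r] = [q,r] − [p,r] + [p,q]. For instance
  ∂[0,2,4] = [2,4] − [0,4] + [0,2],
  ∂[2,4,5] = [4,5] − [2,5] + [2,4].
The 12×6 boundary matrix has rank 6 and Smith normal form diag(1,1,1,1,1,1).

Computing H_k = (kernel of ∂_k) / (image of ∂_{k+1}):

  H_0: rank C_0 − rank ∂_1 = 6 − 5 = 1, and the invariant factors of ∂_1 are all 1, so H_0 = Z.
  H_1: rank ker ∂_1 − rank ∂_2 = (12 − 5) − 6 = 1, and the invariant factors of ∂_2 are all 1, so H_1 = Z.
  H_2: rank ker ∂_2 − rank ∂_3 = (6 − 6) − 0 = 0, and there is no ∂_3, so H_2 = 0.

As a check, the Euler characteristic is 6 − 12 + 6 = 0, which agrees with 1 − 1 + 0 = 0.

H_0 ≅ Z,  H_1 ≅ Z,  H_2 = 0.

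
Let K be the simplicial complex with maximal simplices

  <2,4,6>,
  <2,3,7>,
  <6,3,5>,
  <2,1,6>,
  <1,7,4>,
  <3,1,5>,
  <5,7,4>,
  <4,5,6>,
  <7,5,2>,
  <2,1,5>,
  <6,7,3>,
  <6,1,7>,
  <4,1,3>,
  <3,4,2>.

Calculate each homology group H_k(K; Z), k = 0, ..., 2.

We work with the vertex ordering 1 < 2 < 3 < 4 < 5 < 6 < 7. The simplices of K, each written with vertices in increasing order, are:

  0-simplices (7): [1], [2], [3], [4], [5], [6], [7]
  1-simplices (21): [1,2], [1,3], [1,4], [1,5], [1,6], [1,7], [2,3], [2,4], [2,5], [2,6], [2,7], [3,4], [3,5], [3,6], [3,7], [4,5], [4,6], [4,7], [5,6], [5,7], [6,7]
  2-simplices (14): [1,2,5], [1,2,6], [1,3,4], [1,3,5], [1,4,7], [1,6,7], [2,3,4], [2,3,7], [2,4,6], [2,5,7], [3,5,6], [3,6,7], [4,5,6], [4,5,7]

giving chain groups C_0 ≅ Z^7, C_1 ≅ Z^21, C_2 ≅ Z^14.

Boundary ∂_1: C_1 → C_0 is given by ∂[p,q] = [q] − [p]. For instance
  ∂[5,6] = [6] − [5].
The resulting 7×21 matrix has rank 6, and its Smith normal form has invariant factors (1,1,1,1,1,1).

Boundary ∂_2: C_2 → C_1 maps a triangle to the signed sum of its edges. For instance
  ∂[1,3,5] = [3,5] − [1,5] + [1,3],
  ∂[3,5,6] = [5,6] − [3,6] + [3,5].
The 21×14 boundary matrix has rank 13 and Smith normal form diag(1,1,1,1,1,1,1,1,1,1,1,1,1).

Computing H_k = (kernel of ∂_k) / (image of ∂_{k+1}):

  H_0: rank C_0 − rank ∂_1 = 7 − 6 = 1, and the invariant factors of ∂_1 are all 1, so H_0 ≅ Z.
  H_1: rank ker ∂_1 − rank ∂_2 = (21 − 6) − 13 = 2, and the invariant factors of ∂_2 are all 1, so H_1 ≅ Z^2.
  H_2: rank ker ∂_2 − rank ∂_3 = (14 − 13) − 0 = 1, and there is no ∂_3, so H_2 ≅ Z.

As a check, the Euler characteristic is 7 − 21 + 14 = 0, which agrees with 1 − 2 + 1 = 0.

H_0 = Z,  H_1 = Z^2,  H_2 = Z.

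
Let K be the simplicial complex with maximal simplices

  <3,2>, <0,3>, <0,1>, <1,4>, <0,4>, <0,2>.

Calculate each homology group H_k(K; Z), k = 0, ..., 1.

H_0 = Z,  H_1 = Z^2.

Order the vertices as 0 < 1 < 2 < 3 < 4. Listing each simplex with vertices in this order, K has dimension 1 with simplices:

  0-simplices (5): [0], [1], [2], [3], [4]
  1-simplices (6): [0,1], [0,2], [0,3], [0,4], [1,4], [2,3]

Hence C_0 ≅ Z^5, C_1 ≅ Z^6.

∂_1: C_1 → C_0 is given by ∂[p,q] = [q] − [p]. For instance
  ∂[0,1] = [1] − [0].
The resulting 5×6 matrix has rank 4, and its Smith normal form has invariant factors (1,1,1,1).

Computing H_k = (kernel of ∂_k) / (image of ∂_{k+1}):

  H_0: rank C_0 − rank ∂_1 = 5 − 4 = 1, and the invariant factors of ∂_1 are all 1, so H_0 = Z.
  H_1: rank ker ∂_1 − rank ∂_2 = (6 − 4) − 0 = 2, and there is no ∂_2, so H_1 = Z^2.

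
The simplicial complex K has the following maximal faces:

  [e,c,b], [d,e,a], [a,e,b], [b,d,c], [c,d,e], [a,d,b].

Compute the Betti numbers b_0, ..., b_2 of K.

Take the total order a < b < c < d < e on the vertex set. Then K (dimension 2) consists of the simplices:

  0-simplices (5): a, b, c, d, e
  1-simplices (9): ab, ad, ae, bc, bd, be, cd, ce, de
  2-simplices (6): abd, abe, ade, bcd, bce, cde

so the chain groups are C_0 ≅ Z^5, C_1 ≅ Z^9, C_2 ≅ Z^6.

∂_1: C_1 → C_0 maps an edge to its endpoints' difference, ∂[p,q] = q − p.
The 5×9 boundary matrix has rank 4 and Smith normal form diag(1,1,1,1).

Boundary ∂_2: C_2 → C_1 maps a triangle to the signed sum of its edges. For instance
  ∂cde = de − ce + cd,
  ∂bce = ce − be + bc.
The 9×6 boundary matrix has rank 5 and Smith normal form diag(1,1,1,1,1).

From H_k ≅ ker(∂_k) / im(∂_{k+1}) we obtain:

  H_0: rank C_0 − rank ∂_1 = 5 − 4 = 1, and the invariant factors of ∂_1 are all 1, so H_0 = Z.
  H_1: rank ker ∂_1 − rank ∂_2 = (9 − 4) − 5 = 0, and the invariant factors of ∂_2 are all 1, so H_1 = 0.
  H_2: rank ker ∂_2 − rank ∂_3 = (6 − 5) − 0 = 1, and there is no ∂_3, so H_2 = Z.

As a check, the Euler characteristic is 5 − 9 + 6 = 2, which agrees with 1 − 0 + 1 = 2.

Hence the Betti numbers are b_0 = 1, b_1 = 0, b_2 = 1.

b_0 = 1, b_1 = 0, b_2 = 1.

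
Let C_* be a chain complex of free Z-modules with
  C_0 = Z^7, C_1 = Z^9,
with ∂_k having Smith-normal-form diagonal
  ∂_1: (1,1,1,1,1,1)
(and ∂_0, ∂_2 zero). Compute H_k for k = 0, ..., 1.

H_0 ≅ Z,  H_1 ≅ Z^3.

H_0: b_0 = 7 − 0 − 6 = 1; torsion from ∂_1 factors > 1: none. So H_0 ≅ Z.
H_1: b_1 = 9 − 6 − 0 = 3; torsion from ∂_2 factors > 1: none. So H_1 ≅ Z^3.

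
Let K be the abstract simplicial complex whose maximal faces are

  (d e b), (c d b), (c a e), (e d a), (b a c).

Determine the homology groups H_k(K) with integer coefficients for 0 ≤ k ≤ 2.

H_0 = Z,  H_1 = Z,  H_2 = 0.

Fix the vertex order a < b < c < d < e and write every simplex with vertices in increasing order. Then dim K = 2 and the simplices of K are:

  0-simplices (5): a, b, c, d, e
  1-simplices (10): ab, ac, ad, ae, bc, bd, be, cd, ce, de
  2-simplices (5): abc, ace, ade, bcd, bde

so the chain groups are C_0 ≅ Z^5, C_1 ≅ Z^10, C_2 ≅ Z^5.

The boundary map ∂_1: C_1 → C_0 maps an edge to its endpoints' difference, ∂[p,q] = q − p. For instance
  ∂ce = e − c.
The resulting 5×10 matrix has rank 4, and its Smith normal form has invariant factors (1,1,1,1).

Boundary ∂_2: C_2 → C_1 sends each 2-simplex [p,q,r] to [q,r] − [p,r] + [p,q]. For instance
  ∂ace = ce − ae + ac,
  ∂bcd = cd − bd + bc.
As a 10×5 matrix over Z this has rank 5, with invariant factors (1,1,1,1,1).

Now H_k = ker ∂_k / im ∂_{k+1}, so:

  H_0: rank C_0 − rank ∂_1 = 5 − 4 = 1, and the invariant factors of ∂_1 are all 1, so H_0 = Z.
  H_1: rank ker ∂_1 − rank ∂_2 = (10 − 4) − 5 = 1, and the invariant factors of ∂_2 are all 1, so H_1 = Z.
  H_2: rank ker ∂_2 − rank ∂_3 = (5 − 5) − 0 = 0, and there is no ∂_3, so H_2 = 0.

(K is a triangulation of the Möbius band.)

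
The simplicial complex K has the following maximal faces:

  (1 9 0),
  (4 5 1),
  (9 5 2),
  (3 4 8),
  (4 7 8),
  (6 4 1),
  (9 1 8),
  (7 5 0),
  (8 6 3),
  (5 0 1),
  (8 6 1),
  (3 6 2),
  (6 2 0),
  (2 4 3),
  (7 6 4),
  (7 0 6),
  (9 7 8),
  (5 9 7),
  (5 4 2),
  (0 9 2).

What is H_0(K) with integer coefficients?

H_0 ≅ Z.

Fix the vertex order 0 < 1 < 2 < 3 < 4 < 5 < 6 < 7 < 8 < 9 and write every simplex with vertices in increasing order. Then dim K = 2 and the simplices of K are:

  0-simplices (10): [0], [1], [2], [3], [4], [5], [6], [7], [8], [9]
  1-simplices (30): (30 of them)
  2-simplices (20): (20 of them)

giving chain groups C_0 ≅ Z^10, C_1 ≅ Z^30, C_2 ≅ Z^20.

The boundary map ∂_1: C_1 → C_0 is given by ∂[p,q] = [q] − [p].
This gives a 10×30 integer matrix of rank 9; reducing to Smith normal form yields diagonal entries (1,1,1,1,1,1,1,1,1).

Boundary ∂_2: C_2 → C_1 maps a triangle to the signed sum of its edges. For instance
  ∂[0,1,9] = [1,9] − [0,9] + [0,1],
  ∂[4,6,7] = [6,7] − [4,7] + [4,6].
The resulting 30×20 matrix has rank 20, and its Smith normal form has invariant factors (1,1,1,1,1,1,1,1,1,1,1,1,1,1,1,1,1,1,1,2).

From H_k ≅ ker(∂_k) / im(∂_{k+1}) we obtain:

  H_0: rank C_0 − rank ∂_1 = 10 − 9 = 1, and the invariant factors of ∂_1 are all 1, so H_0 ≅ Z.

(K is a triangulation of the Klein bottle.)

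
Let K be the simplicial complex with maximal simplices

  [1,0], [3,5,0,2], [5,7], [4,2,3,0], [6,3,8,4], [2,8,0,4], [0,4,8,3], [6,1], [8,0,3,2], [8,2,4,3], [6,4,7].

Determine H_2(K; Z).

Order the vertices as 0 < 1 < 2 < 3 < 4 < 5 < 6 < 7 < 8. Listing each simplex with vertices in this order, K has dimension 3 with simplices:

  0-simplices (9): [0], [1], [2], [3], [4], [5], [6], [7], [8]
  1-simplices (21): [0,1], [0,2], [0,3], [0,4], [0,5], [0,8], [1,6], [2,3], [2,4], [2,5], [2,8], [3,4], [3,5], [3,6], [3,8], [4,6], [4,7], [4,8], [5,7], [6,7], [6,8]
  2-simplices (17): [0,2,3], [0,2,4], [0,2,5], [0,2,8], [0,3,4], [0,3,5], [0,3,8], [0,4,8], [2,3,4], [2,3,5], [2,3,8], [2,4,8], [3,4,6], [3,4,8], [3,6,8], [4,6,7], [4,6,8]
  3-simplices (7): [0,2,3,4], [0,2,3,5], [0,2,3,8], [0,2,4,8], [0,3,4,8], [2,3,4,8], [3,4,6,8]

so the chain groups are C_0 ≅ Z^9, C_1 ≅ Z^21, C_2 ≅ Z^17, C_3 ≅ Z^7.

The boundary map ∂_1: C_1 → C_0 is given by ∂[p,q] = [q] − [p]. For instance
  ∂[1,6] = [6] − [1].
The 9×21 boundary matrix has rank 8 and Smith normal form diag(1,1,1,1,1,1,1,1).

The boundary map ∂_2: C_2 → C_1 acts by ∂[p,q,r] = [q,r] − [p,r] + [p,q]. For instance
  ∂[2,3,4] = [3,4] − [2,4] + [2,3],
  ∂[3,4,6] = [4,6] − [3,6] + [3,4].
The 21×17 boundary matrix has rank 11 and Smith normal form diag(1,1,1,1,1,1,1,1,1,1,1).

∂_3: C_3 → C_2 sends each 3-simplex σ to the alternating sum Σ_i (−1)^i (σ with its i-th vertex removed). For instance
  ∂[2,3,4,8] = [3,4,8] − [2,4,8] + [2,3,8] − [2,3,4],
  ∂[0,2,3,4] = [2,3,4] − [0,3,4] + [0,2,4] − [0,2,3].
The resulting 17×7 matrix has rank 6, and its Smith normal form has invariant factors (1,1,1,1,1,1).

Now H_k = ker ∂_k / im ∂_{k+1}, so:

  H_2: rank ker ∂_2 − rank ∂_3 = (17 − 11) − 6 = 0, and the invariant factors of ∂_3 are all 1, so H_2 ≅ 0.

H_2 = 0.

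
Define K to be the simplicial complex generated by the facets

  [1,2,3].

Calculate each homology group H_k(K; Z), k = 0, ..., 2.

H_0 = Z,  H_1 = 0,  H_2 = 0.

Take the total order 1 < 2 < 3 on the vertex set. Then K (dimension 2) consists of the simplices:

  0-simplices (3): [1], [2], [3]
  1-simplices (3): [1,2], [1,3], [2,3]
  2-simplices (1): [1,2,3]

Hence C_0 ≅ Z^3, C_1 ≅ Z^3, C_2 ≅ Z^1.

Boundary ∂_1: C_1 → C_0 is given by ∂[p,q] = [q] − [p]. For instance
  ∂[2,3] = [3] − [2].
As a 3×3 matrix over Z this has rank 2, with invariant factors (1,1).

The boundary map ∂_2: C_2 → C_1 maps a triangle to the signed sum of its edges. For instance
  ∂[1,2,3] = [2,3] − [1,3] + [1,2].
The resulting 3×1 matrix has rank 1, and its Smith normal form has invariant factors (1).

Computing H_k = (kernel of ∂_k) / (image of ∂_{k+1}):

  H_0: rank C_0 − rank ∂_1 = 3 − 2 = 1, and the invariant factors of ∂_1 are all 1, so H_0 ≅ Z.
  H_1: rank ker ∂_1 − rank ∂_2 = (3 − 2) − 1 = 0, and the invariant factors of ∂_2 are all 1, so H_1 ≅ 0.
  H_2: rank ker ∂_2 − rank ∂_3 = (1 − 1) − 0 = 0, and there is no ∂_3, so H_2 ≅ 0.

(K is a triangulation of the 2-simplex.)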